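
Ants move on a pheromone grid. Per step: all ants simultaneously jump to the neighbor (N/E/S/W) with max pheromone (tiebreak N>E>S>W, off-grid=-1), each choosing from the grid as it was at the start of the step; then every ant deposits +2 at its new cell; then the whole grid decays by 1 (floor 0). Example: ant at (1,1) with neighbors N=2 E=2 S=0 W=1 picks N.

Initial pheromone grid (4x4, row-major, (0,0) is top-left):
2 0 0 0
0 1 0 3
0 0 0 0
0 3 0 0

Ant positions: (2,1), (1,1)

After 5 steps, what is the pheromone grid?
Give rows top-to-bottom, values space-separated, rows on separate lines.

After step 1: ants at (3,1),(0,1)
  1 1 0 0
  0 0 0 2
  0 0 0 0
  0 4 0 0
After step 2: ants at (2,1),(0,0)
  2 0 0 0
  0 0 0 1
  0 1 0 0
  0 3 0 0
After step 3: ants at (3,1),(0,1)
  1 1 0 0
  0 0 0 0
  0 0 0 0
  0 4 0 0
After step 4: ants at (2,1),(0,0)
  2 0 0 0
  0 0 0 0
  0 1 0 0
  0 3 0 0
After step 5: ants at (3,1),(0,1)
  1 1 0 0
  0 0 0 0
  0 0 0 0
  0 4 0 0

1 1 0 0
0 0 0 0
0 0 0 0
0 4 0 0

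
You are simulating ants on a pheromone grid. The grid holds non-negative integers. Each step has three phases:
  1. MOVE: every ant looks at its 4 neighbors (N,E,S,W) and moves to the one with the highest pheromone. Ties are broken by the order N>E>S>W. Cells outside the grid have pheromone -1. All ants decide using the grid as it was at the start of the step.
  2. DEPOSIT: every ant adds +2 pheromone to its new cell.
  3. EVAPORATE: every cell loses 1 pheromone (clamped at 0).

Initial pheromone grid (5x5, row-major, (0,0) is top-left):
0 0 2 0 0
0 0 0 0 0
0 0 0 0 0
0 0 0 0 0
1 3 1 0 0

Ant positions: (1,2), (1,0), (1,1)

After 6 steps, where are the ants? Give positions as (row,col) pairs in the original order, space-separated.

Step 1: ant0:(1,2)->N->(0,2) | ant1:(1,0)->N->(0,0) | ant2:(1,1)->N->(0,1)
  grid max=3 at (0,2)
Step 2: ant0:(0,2)->W->(0,1) | ant1:(0,0)->E->(0,1) | ant2:(0,1)->E->(0,2)
  grid max=4 at (0,1)
Step 3: ant0:(0,1)->E->(0,2) | ant1:(0,1)->E->(0,2) | ant2:(0,2)->W->(0,1)
  grid max=7 at (0,2)
Step 4: ant0:(0,2)->W->(0,1) | ant1:(0,2)->W->(0,1) | ant2:(0,1)->E->(0,2)
  grid max=8 at (0,1)
Step 5: ant0:(0,1)->E->(0,2) | ant1:(0,1)->E->(0,2) | ant2:(0,2)->W->(0,1)
  grid max=11 at (0,2)
Step 6: ant0:(0,2)->W->(0,1) | ant1:(0,2)->W->(0,1) | ant2:(0,1)->E->(0,2)
  grid max=12 at (0,1)

(0,1) (0,1) (0,2)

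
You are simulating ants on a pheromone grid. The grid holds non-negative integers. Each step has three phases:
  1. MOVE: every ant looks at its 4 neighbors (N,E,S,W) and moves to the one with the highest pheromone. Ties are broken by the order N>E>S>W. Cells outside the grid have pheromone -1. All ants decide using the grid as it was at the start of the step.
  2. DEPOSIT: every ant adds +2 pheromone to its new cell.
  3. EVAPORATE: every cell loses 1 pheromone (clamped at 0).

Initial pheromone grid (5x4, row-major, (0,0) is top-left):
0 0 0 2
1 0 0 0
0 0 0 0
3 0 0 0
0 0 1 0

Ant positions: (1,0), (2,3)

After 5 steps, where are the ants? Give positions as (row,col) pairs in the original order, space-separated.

Step 1: ant0:(1,0)->N->(0,0) | ant1:(2,3)->N->(1,3)
  grid max=2 at (3,0)
Step 2: ant0:(0,0)->E->(0,1) | ant1:(1,3)->N->(0,3)
  grid max=2 at (0,3)
Step 3: ant0:(0,1)->E->(0,2) | ant1:(0,3)->S->(1,3)
  grid max=1 at (0,2)
Step 4: ant0:(0,2)->E->(0,3) | ant1:(1,3)->N->(0,3)
  grid max=4 at (0,3)
Step 5: ant0:(0,3)->S->(1,3) | ant1:(0,3)->S->(1,3)
  grid max=3 at (0,3)

(1,3) (1,3)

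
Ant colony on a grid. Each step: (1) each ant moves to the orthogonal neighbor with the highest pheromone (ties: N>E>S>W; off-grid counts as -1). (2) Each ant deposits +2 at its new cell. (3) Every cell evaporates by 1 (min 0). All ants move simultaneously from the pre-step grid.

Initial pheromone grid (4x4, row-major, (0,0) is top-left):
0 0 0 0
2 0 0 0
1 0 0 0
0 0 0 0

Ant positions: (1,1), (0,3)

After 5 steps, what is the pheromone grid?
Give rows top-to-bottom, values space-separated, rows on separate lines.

After step 1: ants at (1,0),(1,3)
  0 0 0 0
  3 0 0 1
  0 0 0 0
  0 0 0 0
After step 2: ants at (0,0),(0,3)
  1 0 0 1
  2 0 0 0
  0 0 0 0
  0 0 0 0
After step 3: ants at (1,0),(1,3)
  0 0 0 0
  3 0 0 1
  0 0 0 0
  0 0 0 0
After step 4: ants at (0,0),(0,3)
  1 0 0 1
  2 0 0 0
  0 0 0 0
  0 0 0 0
After step 5: ants at (1,0),(1,3)
  0 0 0 0
  3 0 0 1
  0 0 0 0
  0 0 0 0

0 0 0 0
3 0 0 1
0 0 0 0
0 0 0 0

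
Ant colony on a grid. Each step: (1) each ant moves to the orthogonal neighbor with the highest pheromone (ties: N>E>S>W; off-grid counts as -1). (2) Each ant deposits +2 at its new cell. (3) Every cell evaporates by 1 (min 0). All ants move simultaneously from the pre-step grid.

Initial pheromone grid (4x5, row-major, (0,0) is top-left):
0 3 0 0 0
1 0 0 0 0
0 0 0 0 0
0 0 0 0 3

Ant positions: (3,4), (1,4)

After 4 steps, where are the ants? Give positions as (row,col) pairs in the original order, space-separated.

Step 1: ant0:(3,4)->N->(2,4) | ant1:(1,4)->N->(0,4)
  grid max=2 at (0,1)
Step 2: ant0:(2,4)->S->(3,4) | ant1:(0,4)->S->(1,4)
  grid max=3 at (3,4)
Step 3: ant0:(3,4)->N->(2,4) | ant1:(1,4)->N->(0,4)
  grid max=2 at (3,4)
Step 4: ant0:(2,4)->S->(3,4) | ant1:(0,4)->S->(1,4)
  grid max=3 at (3,4)

(3,4) (1,4)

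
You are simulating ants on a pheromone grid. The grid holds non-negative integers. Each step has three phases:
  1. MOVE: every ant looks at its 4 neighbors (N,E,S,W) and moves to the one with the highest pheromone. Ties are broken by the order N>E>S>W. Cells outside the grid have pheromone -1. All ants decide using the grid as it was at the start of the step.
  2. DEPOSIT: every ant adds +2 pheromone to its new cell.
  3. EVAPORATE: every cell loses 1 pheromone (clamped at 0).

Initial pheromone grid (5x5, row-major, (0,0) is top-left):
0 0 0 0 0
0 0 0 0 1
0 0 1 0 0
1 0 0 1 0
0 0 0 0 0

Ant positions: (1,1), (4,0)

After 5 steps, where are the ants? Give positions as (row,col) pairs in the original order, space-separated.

Step 1: ant0:(1,1)->N->(0,1) | ant1:(4,0)->N->(3,0)
  grid max=2 at (3,0)
Step 2: ant0:(0,1)->E->(0,2) | ant1:(3,0)->N->(2,0)
  grid max=1 at (0,2)
Step 3: ant0:(0,2)->E->(0,3) | ant1:(2,0)->S->(3,0)
  grid max=2 at (3,0)
Step 4: ant0:(0,3)->E->(0,4) | ant1:(3,0)->N->(2,0)
  grid max=1 at (0,4)
Step 5: ant0:(0,4)->S->(1,4) | ant1:(2,0)->S->(3,0)
  grid max=2 at (3,0)

(1,4) (3,0)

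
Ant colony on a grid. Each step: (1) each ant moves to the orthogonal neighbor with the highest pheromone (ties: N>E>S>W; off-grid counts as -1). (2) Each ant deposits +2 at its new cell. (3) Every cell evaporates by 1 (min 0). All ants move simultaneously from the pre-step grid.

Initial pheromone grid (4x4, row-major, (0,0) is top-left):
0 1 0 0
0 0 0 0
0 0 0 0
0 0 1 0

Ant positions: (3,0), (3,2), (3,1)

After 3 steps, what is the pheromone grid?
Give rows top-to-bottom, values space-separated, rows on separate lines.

After step 1: ants at (2,0),(2,2),(3,2)
  0 0 0 0
  0 0 0 0
  1 0 1 0
  0 0 2 0
After step 2: ants at (1,0),(3,2),(2,2)
  0 0 0 0
  1 0 0 0
  0 0 2 0
  0 0 3 0
After step 3: ants at (0,0),(2,2),(3,2)
  1 0 0 0
  0 0 0 0
  0 0 3 0
  0 0 4 0

1 0 0 0
0 0 0 0
0 0 3 0
0 0 4 0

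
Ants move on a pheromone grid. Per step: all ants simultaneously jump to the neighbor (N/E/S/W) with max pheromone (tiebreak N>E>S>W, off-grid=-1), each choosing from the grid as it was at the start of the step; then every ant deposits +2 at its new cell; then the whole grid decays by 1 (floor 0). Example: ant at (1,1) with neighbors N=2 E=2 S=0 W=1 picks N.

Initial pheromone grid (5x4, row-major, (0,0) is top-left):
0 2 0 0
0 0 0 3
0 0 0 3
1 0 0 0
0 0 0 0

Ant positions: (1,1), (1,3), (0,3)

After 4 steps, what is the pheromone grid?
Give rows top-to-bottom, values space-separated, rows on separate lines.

After step 1: ants at (0,1),(2,3),(1,3)
  0 3 0 0
  0 0 0 4
  0 0 0 4
  0 0 0 0
  0 0 0 0
After step 2: ants at (0,2),(1,3),(2,3)
  0 2 1 0
  0 0 0 5
  0 0 0 5
  0 0 0 0
  0 0 0 0
After step 3: ants at (0,1),(2,3),(1,3)
  0 3 0 0
  0 0 0 6
  0 0 0 6
  0 0 0 0
  0 0 0 0
After step 4: ants at (0,2),(1,3),(2,3)
  0 2 1 0
  0 0 0 7
  0 0 0 7
  0 0 0 0
  0 0 0 0

0 2 1 0
0 0 0 7
0 0 0 7
0 0 0 0
0 0 0 0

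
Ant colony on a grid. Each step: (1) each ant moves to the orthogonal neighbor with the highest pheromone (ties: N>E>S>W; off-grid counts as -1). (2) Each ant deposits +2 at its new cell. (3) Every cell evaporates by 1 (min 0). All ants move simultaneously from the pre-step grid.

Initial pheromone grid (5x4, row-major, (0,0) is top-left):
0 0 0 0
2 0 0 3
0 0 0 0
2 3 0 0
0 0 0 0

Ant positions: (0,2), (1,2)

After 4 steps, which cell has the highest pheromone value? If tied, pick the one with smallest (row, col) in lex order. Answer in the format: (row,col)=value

Step 1: ant0:(0,2)->E->(0,3) | ant1:(1,2)->E->(1,3)
  grid max=4 at (1,3)
Step 2: ant0:(0,3)->S->(1,3) | ant1:(1,3)->N->(0,3)
  grid max=5 at (1,3)
Step 3: ant0:(1,3)->N->(0,3) | ant1:(0,3)->S->(1,3)
  grid max=6 at (1,3)
Step 4: ant0:(0,3)->S->(1,3) | ant1:(1,3)->N->(0,3)
  grid max=7 at (1,3)
Final grid:
  0 0 0 4
  0 0 0 7
  0 0 0 0
  0 0 0 0
  0 0 0 0
Max pheromone 7 at (1,3)

Answer: (1,3)=7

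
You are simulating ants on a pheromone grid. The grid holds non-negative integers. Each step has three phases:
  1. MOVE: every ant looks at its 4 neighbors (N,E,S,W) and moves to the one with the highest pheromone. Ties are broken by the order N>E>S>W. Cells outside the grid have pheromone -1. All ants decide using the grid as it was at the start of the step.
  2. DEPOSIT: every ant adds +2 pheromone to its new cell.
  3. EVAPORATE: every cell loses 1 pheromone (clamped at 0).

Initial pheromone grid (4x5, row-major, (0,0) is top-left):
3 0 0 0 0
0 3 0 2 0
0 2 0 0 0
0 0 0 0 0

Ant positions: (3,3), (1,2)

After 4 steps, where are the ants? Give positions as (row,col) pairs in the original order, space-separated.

Step 1: ant0:(3,3)->N->(2,3) | ant1:(1,2)->W->(1,1)
  grid max=4 at (1,1)
Step 2: ant0:(2,3)->N->(1,3) | ant1:(1,1)->S->(2,1)
  grid max=3 at (1,1)
Step 3: ant0:(1,3)->N->(0,3) | ant1:(2,1)->N->(1,1)
  grid max=4 at (1,1)
Step 4: ant0:(0,3)->S->(1,3) | ant1:(1,1)->S->(2,1)
  grid max=3 at (1,1)

(1,3) (2,1)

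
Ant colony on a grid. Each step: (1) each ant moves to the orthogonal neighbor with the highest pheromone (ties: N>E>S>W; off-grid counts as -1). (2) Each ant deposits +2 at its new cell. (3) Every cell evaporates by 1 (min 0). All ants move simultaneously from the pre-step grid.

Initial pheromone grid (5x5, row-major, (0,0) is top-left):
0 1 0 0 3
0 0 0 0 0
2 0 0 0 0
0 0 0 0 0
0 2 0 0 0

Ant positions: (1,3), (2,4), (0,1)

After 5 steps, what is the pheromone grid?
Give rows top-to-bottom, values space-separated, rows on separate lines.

After step 1: ants at (0,3),(1,4),(0,2)
  0 0 1 1 2
  0 0 0 0 1
  1 0 0 0 0
  0 0 0 0 0
  0 1 0 0 0
After step 2: ants at (0,4),(0,4),(0,3)
  0 0 0 2 5
  0 0 0 0 0
  0 0 0 0 0
  0 0 0 0 0
  0 0 0 0 0
After step 3: ants at (0,3),(0,3),(0,4)
  0 0 0 5 6
  0 0 0 0 0
  0 0 0 0 0
  0 0 0 0 0
  0 0 0 0 0
After step 4: ants at (0,4),(0,4),(0,3)
  0 0 0 6 9
  0 0 0 0 0
  0 0 0 0 0
  0 0 0 0 0
  0 0 0 0 0
After step 5: ants at (0,3),(0,3),(0,4)
  0 0 0 9 10
  0 0 0 0 0
  0 0 0 0 0
  0 0 0 0 0
  0 0 0 0 0

0 0 0 9 10
0 0 0 0 0
0 0 0 0 0
0 0 0 0 0
0 0 0 0 0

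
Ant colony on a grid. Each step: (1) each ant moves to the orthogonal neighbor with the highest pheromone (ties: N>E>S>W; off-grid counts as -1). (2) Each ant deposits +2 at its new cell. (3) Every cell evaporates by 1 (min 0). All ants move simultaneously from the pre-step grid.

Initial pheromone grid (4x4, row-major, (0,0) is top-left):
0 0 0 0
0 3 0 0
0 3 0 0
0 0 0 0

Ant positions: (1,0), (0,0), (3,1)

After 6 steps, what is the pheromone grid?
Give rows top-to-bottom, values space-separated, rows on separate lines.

After step 1: ants at (1,1),(0,1),(2,1)
  0 1 0 0
  0 4 0 0
  0 4 0 0
  0 0 0 0
After step 2: ants at (2,1),(1,1),(1,1)
  0 0 0 0
  0 7 0 0
  0 5 0 0
  0 0 0 0
After step 3: ants at (1,1),(2,1),(2,1)
  0 0 0 0
  0 8 0 0
  0 8 0 0
  0 0 0 0
After step 4: ants at (2,1),(1,1),(1,1)
  0 0 0 0
  0 11 0 0
  0 9 0 0
  0 0 0 0
After step 5: ants at (1,1),(2,1),(2,1)
  0 0 0 0
  0 12 0 0
  0 12 0 0
  0 0 0 0
After step 6: ants at (2,1),(1,1),(1,1)
  0 0 0 0
  0 15 0 0
  0 13 0 0
  0 0 0 0

0 0 0 0
0 15 0 0
0 13 0 0
0 0 0 0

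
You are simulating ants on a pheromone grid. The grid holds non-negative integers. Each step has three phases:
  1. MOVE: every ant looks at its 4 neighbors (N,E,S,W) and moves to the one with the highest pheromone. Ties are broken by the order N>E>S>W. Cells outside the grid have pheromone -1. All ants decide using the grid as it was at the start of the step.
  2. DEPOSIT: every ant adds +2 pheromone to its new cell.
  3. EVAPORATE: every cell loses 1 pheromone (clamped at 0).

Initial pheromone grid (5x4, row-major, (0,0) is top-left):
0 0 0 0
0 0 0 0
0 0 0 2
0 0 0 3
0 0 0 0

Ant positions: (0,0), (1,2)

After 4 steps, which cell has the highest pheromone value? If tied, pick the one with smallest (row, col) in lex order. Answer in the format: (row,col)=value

Answer: (0,1)=4

Derivation:
Step 1: ant0:(0,0)->E->(0,1) | ant1:(1,2)->N->(0,2)
  grid max=2 at (3,3)
Step 2: ant0:(0,1)->E->(0,2) | ant1:(0,2)->W->(0,1)
  grid max=2 at (0,1)
Step 3: ant0:(0,2)->W->(0,1) | ant1:(0,1)->E->(0,2)
  grid max=3 at (0,1)
Step 4: ant0:(0,1)->E->(0,2) | ant1:(0,2)->W->(0,1)
  grid max=4 at (0,1)
Final grid:
  0 4 4 0
  0 0 0 0
  0 0 0 0
  0 0 0 0
  0 0 0 0
Max pheromone 4 at (0,1)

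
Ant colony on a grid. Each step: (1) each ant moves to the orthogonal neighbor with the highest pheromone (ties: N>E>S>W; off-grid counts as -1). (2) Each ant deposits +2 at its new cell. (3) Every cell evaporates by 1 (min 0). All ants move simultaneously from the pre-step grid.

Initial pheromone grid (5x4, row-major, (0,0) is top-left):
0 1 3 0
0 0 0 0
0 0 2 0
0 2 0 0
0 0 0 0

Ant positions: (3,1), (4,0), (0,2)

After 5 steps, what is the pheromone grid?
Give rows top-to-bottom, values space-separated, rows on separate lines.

After step 1: ants at (2,1),(3,0),(0,1)
  0 2 2 0
  0 0 0 0
  0 1 1 0
  1 1 0 0
  0 0 0 0
After step 2: ants at (2,2),(3,1),(0,2)
  0 1 3 0
  0 0 0 0
  0 0 2 0
  0 2 0 0
  0 0 0 0
After step 3: ants at (1,2),(2,1),(0,1)
  0 2 2 0
  0 0 1 0
  0 1 1 0
  0 1 0 0
  0 0 0 0
After step 4: ants at (0,2),(2,2),(0,2)
  0 1 5 0
  0 0 0 0
  0 0 2 0
  0 0 0 0
  0 0 0 0
After step 5: ants at (0,1),(1,2),(0,1)
  0 4 4 0
  0 0 1 0
  0 0 1 0
  0 0 0 0
  0 0 0 0

0 4 4 0
0 0 1 0
0 0 1 0
0 0 0 0
0 0 0 0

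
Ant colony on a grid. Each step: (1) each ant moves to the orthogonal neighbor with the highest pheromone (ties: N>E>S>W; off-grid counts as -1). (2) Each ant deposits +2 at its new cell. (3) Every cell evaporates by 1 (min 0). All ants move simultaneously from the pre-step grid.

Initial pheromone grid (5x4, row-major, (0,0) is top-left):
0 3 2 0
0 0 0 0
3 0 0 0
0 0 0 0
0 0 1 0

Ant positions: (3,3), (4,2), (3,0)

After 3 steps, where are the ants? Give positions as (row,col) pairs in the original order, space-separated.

Step 1: ant0:(3,3)->N->(2,3) | ant1:(4,2)->N->(3,2) | ant2:(3,0)->N->(2,0)
  grid max=4 at (2,0)
Step 2: ant0:(2,3)->N->(1,3) | ant1:(3,2)->N->(2,2) | ant2:(2,0)->N->(1,0)
  grid max=3 at (2,0)
Step 3: ant0:(1,3)->N->(0,3) | ant1:(2,2)->N->(1,2) | ant2:(1,0)->S->(2,0)
  grid max=4 at (2,0)

(0,3) (1,2) (2,0)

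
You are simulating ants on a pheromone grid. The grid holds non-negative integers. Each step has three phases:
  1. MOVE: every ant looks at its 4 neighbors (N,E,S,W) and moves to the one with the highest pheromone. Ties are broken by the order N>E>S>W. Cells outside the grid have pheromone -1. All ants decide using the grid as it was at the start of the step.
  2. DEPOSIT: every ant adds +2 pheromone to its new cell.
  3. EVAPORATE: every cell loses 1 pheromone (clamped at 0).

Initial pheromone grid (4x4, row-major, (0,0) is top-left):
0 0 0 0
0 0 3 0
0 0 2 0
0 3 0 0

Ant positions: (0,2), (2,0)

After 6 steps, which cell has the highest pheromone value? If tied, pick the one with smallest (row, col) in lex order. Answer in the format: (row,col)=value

Answer: (1,2)=5

Derivation:
Step 1: ant0:(0,2)->S->(1,2) | ant1:(2,0)->N->(1,0)
  grid max=4 at (1,2)
Step 2: ant0:(1,2)->S->(2,2) | ant1:(1,0)->N->(0,0)
  grid max=3 at (1,2)
Step 3: ant0:(2,2)->N->(1,2) | ant1:(0,0)->E->(0,1)
  grid max=4 at (1,2)
Step 4: ant0:(1,2)->S->(2,2) | ant1:(0,1)->E->(0,2)
  grid max=3 at (1,2)
Step 5: ant0:(2,2)->N->(1,2) | ant1:(0,2)->S->(1,2)
  grid max=6 at (1,2)
Step 6: ant0:(1,2)->S->(2,2) | ant1:(1,2)->S->(2,2)
  grid max=5 at (1,2)
Final grid:
  0 0 0 0
  0 0 5 0
  0 0 4 0
  0 0 0 0
Max pheromone 5 at (1,2)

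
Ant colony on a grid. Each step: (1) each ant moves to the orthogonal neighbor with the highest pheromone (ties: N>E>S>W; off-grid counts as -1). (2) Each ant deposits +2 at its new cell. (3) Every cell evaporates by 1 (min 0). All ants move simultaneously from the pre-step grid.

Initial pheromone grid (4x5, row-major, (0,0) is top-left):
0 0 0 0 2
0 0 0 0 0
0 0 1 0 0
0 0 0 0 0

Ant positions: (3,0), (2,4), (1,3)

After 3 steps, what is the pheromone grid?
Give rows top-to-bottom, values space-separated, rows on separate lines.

After step 1: ants at (2,0),(1,4),(0,3)
  0 0 0 1 1
  0 0 0 0 1
  1 0 0 0 0
  0 0 0 0 0
After step 2: ants at (1,0),(0,4),(0,4)
  0 0 0 0 4
  1 0 0 0 0
  0 0 0 0 0
  0 0 0 0 0
After step 3: ants at (0,0),(1,4),(1,4)
  1 0 0 0 3
  0 0 0 0 3
  0 0 0 0 0
  0 0 0 0 0

1 0 0 0 3
0 0 0 0 3
0 0 0 0 0
0 0 0 0 0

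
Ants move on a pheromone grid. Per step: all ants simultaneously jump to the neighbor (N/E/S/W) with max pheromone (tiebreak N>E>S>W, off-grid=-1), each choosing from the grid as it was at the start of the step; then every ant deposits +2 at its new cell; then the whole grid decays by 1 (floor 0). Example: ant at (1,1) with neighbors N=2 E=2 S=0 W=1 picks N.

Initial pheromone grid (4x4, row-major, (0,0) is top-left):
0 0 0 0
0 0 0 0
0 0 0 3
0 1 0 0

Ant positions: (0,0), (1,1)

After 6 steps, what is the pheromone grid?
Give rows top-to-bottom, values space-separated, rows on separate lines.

After step 1: ants at (0,1),(0,1)
  0 3 0 0
  0 0 0 0
  0 0 0 2
  0 0 0 0
After step 2: ants at (0,2),(0,2)
  0 2 3 0
  0 0 0 0
  0 0 0 1
  0 0 0 0
After step 3: ants at (0,1),(0,1)
  0 5 2 0
  0 0 0 0
  0 0 0 0
  0 0 0 0
After step 4: ants at (0,2),(0,2)
  0 4 5 0
  0 0 0 0
  0 0 0 0
  0 0 0 0
After step 5: ants at (0,1),(0,1)
  0 7 4 0
  0 0 0 0
  0 0 0 0
  0 0 0 0
After step 6: ants at (0,2),(0,2)
  0 6 7 0
  0 0 0 0
  0 0 0 0
  0 0 0 0

0 6 7 0
0 0 0 0
0 0 0 0
0 0 0 0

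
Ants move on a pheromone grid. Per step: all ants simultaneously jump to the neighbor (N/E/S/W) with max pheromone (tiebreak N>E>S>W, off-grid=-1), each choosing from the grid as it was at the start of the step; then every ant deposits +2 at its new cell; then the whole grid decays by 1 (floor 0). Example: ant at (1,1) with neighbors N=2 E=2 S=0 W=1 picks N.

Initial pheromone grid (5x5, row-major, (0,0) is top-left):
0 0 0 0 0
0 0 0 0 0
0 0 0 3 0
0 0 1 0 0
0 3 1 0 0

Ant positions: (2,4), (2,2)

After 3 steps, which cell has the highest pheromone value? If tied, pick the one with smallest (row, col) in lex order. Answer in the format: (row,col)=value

Answer: (2,3)=8

Derivation:
Step 1: ant0:(2,4)->W->(2,3) | ant1:(2,2)->E->(2,3)
  grid max=6 at (2,3)
Step 2: ant0:(2,3)->N->(1,3) | ant1:(2,3)->N->(1,3)
  grid max=5 at (2,3)
Step 3: ant0:(1,3)->S->(2,3) | ant1:(1,3)->S->(2,3)
  grid max=8 at (2,3)
Final grid:
  0 0 0 0 0
  0 0 0 2 0
  0 0 0 8 0
  0 0 0 0 0
  0 0 0 0 0
Max pheromone 8 at (2,3)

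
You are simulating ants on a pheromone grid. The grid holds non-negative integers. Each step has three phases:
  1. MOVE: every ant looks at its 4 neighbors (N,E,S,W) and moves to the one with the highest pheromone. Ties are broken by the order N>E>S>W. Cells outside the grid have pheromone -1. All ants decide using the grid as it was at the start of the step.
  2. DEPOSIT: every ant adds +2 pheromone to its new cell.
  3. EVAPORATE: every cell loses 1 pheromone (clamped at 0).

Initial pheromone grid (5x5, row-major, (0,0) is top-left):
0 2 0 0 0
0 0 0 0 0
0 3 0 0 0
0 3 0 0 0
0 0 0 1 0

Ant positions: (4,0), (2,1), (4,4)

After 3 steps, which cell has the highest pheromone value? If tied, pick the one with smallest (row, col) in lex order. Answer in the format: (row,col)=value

Answer: (3,1)=6

Derivation:
Step 1: ant0:(4,0)->N->(3,0) | ant1:(2,1)->S->(3,1) | ant2:(4,4)->W->(4,3)
  grid max=4 at (3,1)
Step 2: ant0:(3,0)->E->(3,1) | ant1:(3,1)->N->(2,1) | ant2:(4,3)->N->(3,3)
  grid max=5 at (3,1)
Step 3: ant0:(3,1)->N->(2,1) | ant1:(2,1)->S->(3,1) | ant2:(3,3)->S->(4,3)
  grid max=6 at (3,1)
Final grid:
  0 0 0 0 0
  0 0 0 0 0
  0 4 0 0 0
  0 6 0 0 0
  0 0 0 2 0
Max pheromone 6 at (3,1)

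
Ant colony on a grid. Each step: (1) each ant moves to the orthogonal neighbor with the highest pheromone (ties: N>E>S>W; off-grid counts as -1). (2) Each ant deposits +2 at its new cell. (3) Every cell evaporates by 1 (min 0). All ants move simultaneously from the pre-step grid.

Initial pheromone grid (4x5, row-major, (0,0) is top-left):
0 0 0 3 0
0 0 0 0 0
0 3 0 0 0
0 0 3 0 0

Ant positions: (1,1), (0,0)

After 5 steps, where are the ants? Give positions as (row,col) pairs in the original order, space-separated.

Step 1: ant0:(1,1)->S->(2,1) | ant1:(0,0)->E->(0,1)
  grid max=4 at (2,1)
Step 2: ant0:(2,1)->N->(1,1) | ant1:(0,1)->E->(0,2)
  grid max=3 at (2,1)
Step 3: ant0:(1,1)->S->(2,1) | ant1:(0,2)->E->(0,3)
  grid max=4 at (2,1)
Step 4: ant0:(2,1)->N->(1,1) | ant1:(0,3)->E->(0,4)
  grid max=3 at (2,1)
Step 5: ant0:(1,1)->S->(2,1) | ant1:(0,4)->W->(0,3)
  grid max=4 at (2,1)

(2,1) (0,3)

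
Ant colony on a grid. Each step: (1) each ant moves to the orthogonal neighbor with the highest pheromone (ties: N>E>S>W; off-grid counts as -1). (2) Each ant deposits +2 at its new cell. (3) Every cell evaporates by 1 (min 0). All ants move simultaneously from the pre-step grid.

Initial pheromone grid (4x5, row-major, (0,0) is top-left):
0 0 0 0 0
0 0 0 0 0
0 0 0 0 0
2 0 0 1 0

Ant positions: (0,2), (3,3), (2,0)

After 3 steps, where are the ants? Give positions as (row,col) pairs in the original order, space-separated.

Step 1: ant0:(0,2)->E->(0,3) | ant1:(3,3)->N->(2,3) | ant2:(2,0)->S->(3,0)
  grid max=3 at (3,0)
Step 2: ant0:(0,3)->E->(0,4) | ant1:(2,3)->N->(1,3) | ant2:(3,0)->N->(2,0)
  grid max=2 at (3,0)
Step 3: ant0:(0,4)->S->(1,4) | ant1:(1,3)->N->(0,3) | ant2:(2,0)->S->(3,0)
  grid max=3 at (3,0)

(1,4) (0,3) (3,0)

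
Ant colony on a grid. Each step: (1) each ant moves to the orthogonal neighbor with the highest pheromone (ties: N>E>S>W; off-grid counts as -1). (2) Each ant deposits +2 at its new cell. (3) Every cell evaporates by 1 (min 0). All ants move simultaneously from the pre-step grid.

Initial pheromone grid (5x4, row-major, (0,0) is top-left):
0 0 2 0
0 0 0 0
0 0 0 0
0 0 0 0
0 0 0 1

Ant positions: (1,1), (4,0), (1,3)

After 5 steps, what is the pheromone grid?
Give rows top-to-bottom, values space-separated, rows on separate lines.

After step 1: ants at (0,1),(3,0),(0,3)
  0 1 1 1
  0 0 0 0
  0 0 0 0
  1 0 0 0
  0 0 0 0
After step 2: ants at (0,2),(2,0),(0,2)
  0 0 4 0
  0 0 0 0
  1 0 0 0
  0 0 0 0
  0 0 0 0
After step 3: ants at (0,3),(1,0),(0,3)
  0 0 3 3
  1 0 0 0
  0 0 0 0
  0 0 0 0
  0 0 0 0
After step 4: ants at (0,2),(0,0),(0,2)
  1 0 6 2
  0 0 0 0
  0 0 0 0
  0 0 0 0
  0 0 0 0
After step 5: ants at (0,3),(0,1),(0,3)
  0 1 5 5
  0 0 0 0
  0 0 0 0
  0 0 0 0
  0 0 0 0

0 1 5 5
0 0 0 0
0 0 0 0
0 0 0 0
0 0 0 0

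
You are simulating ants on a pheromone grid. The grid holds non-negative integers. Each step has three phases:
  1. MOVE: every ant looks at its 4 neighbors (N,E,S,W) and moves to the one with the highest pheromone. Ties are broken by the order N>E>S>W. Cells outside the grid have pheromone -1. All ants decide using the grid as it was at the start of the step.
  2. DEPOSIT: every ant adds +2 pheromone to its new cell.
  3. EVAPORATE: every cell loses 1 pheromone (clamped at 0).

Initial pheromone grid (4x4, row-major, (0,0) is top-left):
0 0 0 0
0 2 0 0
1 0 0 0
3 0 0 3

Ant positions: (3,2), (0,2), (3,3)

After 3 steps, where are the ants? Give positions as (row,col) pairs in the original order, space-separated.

Step 1: ant0:(3,2)->E->(3,3) | ant1:(0,2)->E->(0,3) | ant2:(3,3)->N->(2,3)
  grid max=4 at (3,3)
Step 2: ant0:(3,3)->N->(2,3) | ant1:(0,3)->S->(1,3) | ant2:(2,3)->S->(3,3)
  grid max=5 at (3,3)
Step 3: ant0:(2,3)->S->(3,3) | ant1:(1,3)->S->(2,3) | ant2:(3,3)->N->(2,3)
  grid max=6 at (3,3)

(3,3) (2,3) (2,3)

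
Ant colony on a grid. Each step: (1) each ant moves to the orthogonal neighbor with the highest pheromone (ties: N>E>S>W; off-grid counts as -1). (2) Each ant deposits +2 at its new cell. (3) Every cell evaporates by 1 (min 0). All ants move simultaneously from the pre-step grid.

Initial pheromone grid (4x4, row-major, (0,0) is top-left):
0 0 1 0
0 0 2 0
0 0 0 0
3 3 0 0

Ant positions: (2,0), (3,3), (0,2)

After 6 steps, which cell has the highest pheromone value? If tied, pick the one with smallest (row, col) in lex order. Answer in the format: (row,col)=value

Answer: (1,2)=6

Derivation:
Step 1: ant0:(2,0)->S->(3,0) | ant1:(3,3)->N->(2,3) | ant2:(0,2)->S->(1,2)
  grid max=4 at (3,0)
Step 2: ant0:(3,0)->E->(3,1) | ant1:(2,3)->N->(1,3) | ant2:(1,2)->N->(0,2)
  grid max=3 at (3,0)
Step 3: ant0:(3,1)->W->(3,0) | ant1:(1,3)->W->(1,2) | ant2:(0,2)->S->(1,2)
  grid max=5 at (1,2)
Step 4: ant0:(3,0)->E->(3,1) | ant1:(1,2)->N->(0,2) | ant2:(1,2)->N->(0,2)
  grid max=4 at (1,2)
Step 5: ant0:(3,1)->W->(3,0) | ant1:(0,2)->S->(1,2) | ant2:(0,2)->S->(1,2)
  grid max=7 at (1,2)
Step 6: ant0:(3,0)->E->(3,1) | ant1:(1,2)->N->(0,2) | ant2:(1,2)->N->(0,2)
  grid max=6 at (1,2)
Final grid:
  0 0 5 0
  0 0 6 0
  0 0 0 0
  3 3 0 0
Max pheromone 6 at (1,2)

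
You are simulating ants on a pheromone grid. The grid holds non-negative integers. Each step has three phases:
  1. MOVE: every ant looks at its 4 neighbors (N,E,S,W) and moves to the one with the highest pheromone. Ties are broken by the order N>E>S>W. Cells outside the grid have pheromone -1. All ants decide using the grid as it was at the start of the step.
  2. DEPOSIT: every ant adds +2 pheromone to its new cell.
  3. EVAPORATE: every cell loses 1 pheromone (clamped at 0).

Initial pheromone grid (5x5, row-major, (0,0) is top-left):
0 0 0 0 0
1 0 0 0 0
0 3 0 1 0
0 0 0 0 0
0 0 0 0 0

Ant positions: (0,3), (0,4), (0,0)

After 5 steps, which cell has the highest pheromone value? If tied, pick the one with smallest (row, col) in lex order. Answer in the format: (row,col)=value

Answer: (0,4)=5

Derivation:
Step 1: ant0:(0,3)->E->(0,4) | ant1:(0,4)->S->(1,4) | ant2:(0,0)->S->(1,0)
  grid max=2 at (1,0)
Step 2: ant0:(0,4)->S->(1,4) | ant1:(1,4)->N->(0,4) | ant2:(1,0)->N->(0,0)
  grid max=2 at (0,4)
Step 3: ant0:(1,4)->N->(0,4) | ant1:(0,4)->S->(1,4) | ant2:(0,0)->S->(1,0)
  grid max=3 at (0,4)
Step 4: ant0:(0,4)->S->(1,4) | ant1:(1,4)->N->(0,4) | ant2:(1,0)->N->(0,0)
  grid max=4 at (0,4)
Step 5: ant0:(1,4)->N->(0,4) | ant1:(0,4)->S->(1,4) | ant2:(0,0)->S->(1,0)
  grid max=5 at (0,4)
Final grid:
  0 0 0 0 5
  2 0 0 0 5
  0 0 0 0 0
  0 0 0 0 0
  0 0 0 0 0
Max pheromone 5 at (0,4)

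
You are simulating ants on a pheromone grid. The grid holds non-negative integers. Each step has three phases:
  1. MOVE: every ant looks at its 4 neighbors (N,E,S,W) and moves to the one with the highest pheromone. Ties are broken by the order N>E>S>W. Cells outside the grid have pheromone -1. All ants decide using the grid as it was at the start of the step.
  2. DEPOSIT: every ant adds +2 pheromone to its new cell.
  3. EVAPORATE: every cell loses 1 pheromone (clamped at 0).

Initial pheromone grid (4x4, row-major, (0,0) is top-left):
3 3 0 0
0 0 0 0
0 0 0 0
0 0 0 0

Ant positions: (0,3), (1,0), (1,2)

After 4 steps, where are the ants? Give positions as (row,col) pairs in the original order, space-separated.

Step 1: ant0:(0,3)->S->(1,3) | ant1:(1,0)->N->(0,0) | ant2:(1,2)->N->(0,2)
  grid max=4 at (0,0)
Step 2: ant0:(1,3)->N->(0,3) | ant1:(0,0)->E->(0,1) | ant2:(0,2)->W->(0,1)
  grid max=5 at (0,1)
Step 3: ant0:(0,3)->S->(1,3) | ant1:(0,1)->W->(0,0) | ant2:(0,1)->W->(0,0)
  grid max=6 at (0,0)
Step 4: ant0:(1,3)->N->(0,3) | ant1:(0,0)->E->(0,1) | ant2:(0,0)->E->(0,1)
  grid max=7 at (0,1)

(0,3) (0,1) (0,1)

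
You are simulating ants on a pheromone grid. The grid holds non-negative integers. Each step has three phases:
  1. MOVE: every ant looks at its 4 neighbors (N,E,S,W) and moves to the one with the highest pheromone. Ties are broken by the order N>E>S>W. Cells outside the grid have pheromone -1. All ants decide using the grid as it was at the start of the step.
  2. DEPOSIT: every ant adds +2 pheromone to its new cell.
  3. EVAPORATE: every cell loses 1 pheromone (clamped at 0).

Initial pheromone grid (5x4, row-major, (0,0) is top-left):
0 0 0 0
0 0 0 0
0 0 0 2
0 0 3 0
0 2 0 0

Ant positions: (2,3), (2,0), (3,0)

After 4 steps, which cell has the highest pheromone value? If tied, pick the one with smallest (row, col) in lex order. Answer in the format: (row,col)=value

Step 1: ant0:(2,3)->N->(1,3) | ant1:(2,0)->N->(1,0) | ant2:(3,0)->N->(2,0)
  grid max=2 at (3,2)
Step 2: ant0:(1,3)->S->(2,3) | ant1:(1,0)->S->(2,0) | ant2:(2,0)->N->(1,0)
  grid max=2 at (1,0)
Step 3: ant0:(2,3)->N->(1,3) | ant1:(2,0)->N->(1,0) | ant2:(1,0)->S->(2,0)
  grid max=3 at (1,0)
Step 4: ant0:(1,3)->S->(2,3) | ant1:(1,0)->S->(2,0) | ant2:(2,0)->N->(1,0)
  grid max=4 at (1,0)
Final grid:
  0 0 0 0
  4 0 0 0
  4 0 0 2
  0 0 0 0
  0 0 0 0
Max pheromone 4 at (1,0)

Answer: (1,0)=4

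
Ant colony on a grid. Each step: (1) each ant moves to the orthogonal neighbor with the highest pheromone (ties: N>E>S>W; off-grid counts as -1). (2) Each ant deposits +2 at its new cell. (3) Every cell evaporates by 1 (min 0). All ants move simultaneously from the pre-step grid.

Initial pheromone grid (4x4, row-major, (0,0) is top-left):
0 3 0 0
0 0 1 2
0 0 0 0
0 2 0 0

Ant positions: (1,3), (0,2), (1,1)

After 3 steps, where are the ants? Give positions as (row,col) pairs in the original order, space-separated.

Step 1: ant0:(1,3)->W->(1,2) | ant1:(0,2)->W->(0,1) | ant2:(1,1)->N->(0,1)
  grid max=6 at (0,1)
Step 2: ant0:(1,2)->E->(1,3) | ant1:(0,1)->E->(0,2) | ant2:(0,1)->E->(0,2)
  grid max=5 at (0,1)
Step 3: ant0:(1,3)->W->(1,2) | ant1:(0,2)->W->(0,1) | ant2:(0,2)->W->(0,1)
  grid max=8 at (0,1)

(1,2) (0,1) (0,1)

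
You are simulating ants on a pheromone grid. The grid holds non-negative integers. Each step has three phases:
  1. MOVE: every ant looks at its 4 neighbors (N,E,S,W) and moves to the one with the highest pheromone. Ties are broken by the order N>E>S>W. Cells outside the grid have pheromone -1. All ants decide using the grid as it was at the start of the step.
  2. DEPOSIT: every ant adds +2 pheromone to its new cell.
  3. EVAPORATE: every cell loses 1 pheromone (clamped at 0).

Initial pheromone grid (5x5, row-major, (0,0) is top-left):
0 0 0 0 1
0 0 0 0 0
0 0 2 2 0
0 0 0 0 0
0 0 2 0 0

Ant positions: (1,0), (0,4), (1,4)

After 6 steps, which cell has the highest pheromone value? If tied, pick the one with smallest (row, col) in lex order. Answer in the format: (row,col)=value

Step 1: ant0:(1,0)->N->(0,0) | ant1:(0,4)->S->(1,4) | ant2:(1,4)->N->(0,4)
  grid max=2 at (0,4)
Step 2: ant0:(0,0)->E->(0,1) | ant1:(1,4)->N->(0,4) | ant2:(0,4)->S->(1,4)
  grid max=3 at (0,4)
Step 3: ant0:(0,1)->E->(0,2) | ant1:(0,4)->S->(1,4) | ant2:(1,4)->N->(0,4)
  grid max=4 at (0,4)
Step 4: ant0:(0,2)->E->(0,3) | ant1:(1,4)->N->(0,4) | ant2:(0,4)->S->(1,4)
  grid max=5 at (0,4)
Step 5: ant0:(0,3)->E->(0,4) | ant1:(0,4)->S->(1,4) | ant2:(1,4)->N->(0,4)
  grid max=8 at (0,4)
Step 6: ant0:(0,4)->S->(1,4) | ant1:(1,4)->N->(0,4) | ant2:(0,4)->S->(1,4)
  grid max=9 at (0,4)
Final grid:
  0 0 0 0 9
  0 0 0 0 8
  0 0 0 0 0
  0 0 0 0 0
  0 0 0 0 0
Max pheromone 9 at (0,4)

Answer: (0,4)=9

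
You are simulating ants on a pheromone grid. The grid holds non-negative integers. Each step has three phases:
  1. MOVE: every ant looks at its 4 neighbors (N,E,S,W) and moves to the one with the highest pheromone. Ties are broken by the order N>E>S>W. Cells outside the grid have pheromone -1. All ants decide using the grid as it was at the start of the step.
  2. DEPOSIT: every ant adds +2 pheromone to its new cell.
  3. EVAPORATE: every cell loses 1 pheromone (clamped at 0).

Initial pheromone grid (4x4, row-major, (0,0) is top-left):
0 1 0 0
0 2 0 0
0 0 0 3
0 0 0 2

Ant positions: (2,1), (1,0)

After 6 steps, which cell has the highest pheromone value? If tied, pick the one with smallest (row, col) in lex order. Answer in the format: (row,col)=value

Step 1: ant0:(2,1)->N->(1,1) | ant1:(1,0)->E->(1,1)
  grid max=5 at (1,1)
Step 2: ant0:(1,1)->N->(0,1) | ant1:(1,1)->N->(0,1)
  grid max=4 at (1,1)
Step 3: ant0:(0,1)->S->(1,1) | ant1:(0,1)->S->(1,1)
  grid max=7 at (1,1)
Step 4: ant0:(1,1)->N->(0,1) | ant1:(1,1)->N->(0,1)
  grid max=6 at (1,1)
Step 5: ant0:(0,1)->S->(1,1) | ant1:(0,1)->S->(1,1)
  grid max=9 at (1,1)
Step 6: ant0:(1,1)->N->(0,1) | ant1:(1,1)->N->(0,1)
  grid max=8 at (1,1)
Final grid:
  0 7 0 0
  0 8 0 0
  0 0 0 0
  0 0 0 0
Max pheromone 8 at (1,1)

Answer: (1,1)=8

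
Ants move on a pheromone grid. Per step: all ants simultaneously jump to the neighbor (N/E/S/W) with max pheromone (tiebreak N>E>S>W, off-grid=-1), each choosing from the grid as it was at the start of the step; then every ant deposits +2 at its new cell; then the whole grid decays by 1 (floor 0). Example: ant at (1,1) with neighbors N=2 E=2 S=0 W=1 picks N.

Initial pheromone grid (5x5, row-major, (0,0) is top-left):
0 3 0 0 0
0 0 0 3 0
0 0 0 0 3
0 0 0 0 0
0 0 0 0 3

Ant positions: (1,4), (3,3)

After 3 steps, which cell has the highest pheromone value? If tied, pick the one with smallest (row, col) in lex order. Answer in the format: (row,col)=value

Step 1: ant0:(1,4)->S->(2,4) | ant1:(3,3)->N->(2,3)
  grid max=4 at (2,4)
Step 2: ant0:(2,4)->W->(2,3) | ant1:(2,3)->E->(2,4)
  grid max=5 at (2,4)
Step 3: ant0:(2,3)->E->(2,4) | ant1:(2,4)->W->(2,3)
  grid max=6 at (2,4)
Final grid:
  0 0 0 0 0
  0 0 0 0 0
  0 0 0 3 6
  0 0 0 0 0
  0 0 0 0 0
Max pheromone 6 at (2,4)

Answer: (2,4)=6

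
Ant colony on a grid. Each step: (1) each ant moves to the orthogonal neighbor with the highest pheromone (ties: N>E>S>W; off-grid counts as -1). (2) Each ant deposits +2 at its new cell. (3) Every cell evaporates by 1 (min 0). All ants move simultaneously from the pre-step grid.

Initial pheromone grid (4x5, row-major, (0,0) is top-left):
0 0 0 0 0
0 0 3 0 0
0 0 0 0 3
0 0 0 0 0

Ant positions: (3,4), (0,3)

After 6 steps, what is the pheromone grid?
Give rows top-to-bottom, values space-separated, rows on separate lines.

After step 1: ants at (2,4),(0,4)
  0 0 0 0 1
  0 0 2 0 0
  0 0 0 0 4
  0 0 0 0 0
After step 2: ants at (1,4),(1,4)
  0 0 0 0 0
  0 0 1 0 3
  0 0 0 0 3
  0 0 0 0 0
After step 3: ants at (2,4),(2,4)
  0 0 0 0 0
  0 0 0 0 2
  0 0 0 0 6
  0 0 0 0 0
After step 4: ants at (1,4),(1,4)
  0 0 0 0 0
  0 0 0 0 5
  0 0 0 0 5
  0 0 0 0 0
After step 5: ants at (2,4),(2,4)
  0 0 0 0 0
  0 0 0 0 4
  0 0 0 0 8
  0 0 0 0 0
After step 6: ants at (1,4),(1,4)
  0 0 0 0 0
  0 0 0 0 7
  0 0 0 0 7
  0 0 0 0 0

0 0 0 0 0
0 0 0 0 7
0 0 0 0 7
0 0 0 0 0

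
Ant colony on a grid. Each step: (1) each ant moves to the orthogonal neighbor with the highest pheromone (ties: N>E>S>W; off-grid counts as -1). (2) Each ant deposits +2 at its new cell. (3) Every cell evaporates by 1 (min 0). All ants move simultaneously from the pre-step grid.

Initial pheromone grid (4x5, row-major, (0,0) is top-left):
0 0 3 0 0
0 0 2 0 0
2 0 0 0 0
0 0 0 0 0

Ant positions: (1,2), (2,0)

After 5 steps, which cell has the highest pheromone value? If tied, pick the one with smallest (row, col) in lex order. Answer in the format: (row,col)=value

Answer: (0,2)=4

Derivation:
Step 1: ant0:(1,2)->N->(0,2) | ant1:(2,0)->N->(1,0)
  grid max=4 at (0,2)
Step 2: ant0:(0,2)->S->(1,2) | ant1:(1,0)->S->(2,0)
  grid max=3 at (0,2)
Step 3: ant0:(1,2)->N->(0,2) | ant1:(2,0)->N->(1,0)
  grid max=4 at (0,2)
Step 4: ant0:(0,2)->S->(1,2) | ant1:(1,0)->S->(2,0)
  grid max=3 at (0,2)
Step 5: ant0:(1,2)->N->(0,2) | ant1:(2,0)->N->(1,0)
  grid max=4 at (0,2)
Final grid:
  0 0 4 0 0
  1 0 1 0 0
  1 0 0 0 0
  0 0 0 0 0
Max pheromone 4 at (0,2)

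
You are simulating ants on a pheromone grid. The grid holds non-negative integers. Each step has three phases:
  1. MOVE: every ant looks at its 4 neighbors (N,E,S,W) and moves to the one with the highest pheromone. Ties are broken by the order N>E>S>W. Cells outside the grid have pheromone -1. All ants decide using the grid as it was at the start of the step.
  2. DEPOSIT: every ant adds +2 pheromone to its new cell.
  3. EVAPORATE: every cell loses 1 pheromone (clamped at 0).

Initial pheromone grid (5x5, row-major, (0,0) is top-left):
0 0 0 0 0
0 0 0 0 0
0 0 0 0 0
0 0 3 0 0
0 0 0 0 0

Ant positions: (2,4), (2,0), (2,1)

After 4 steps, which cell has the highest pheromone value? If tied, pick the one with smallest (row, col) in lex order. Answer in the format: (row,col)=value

Step 1: ant0:(2,4)->N->(1,4) | ant1:(2,0)->N->(1,0) | ant2:(2,1)->N->(1,1)
  grid max=2 at (3,2)
Step 2: ant0:(1,4)->N->(0,4) | ant1:(1,0)->E->(1,1) | ant2:(1,1)->W->(1,0)
  grid max=2 at (1,0)
Step 3: ant0:(0,4)->S->(1,4) | ant1:(1,1)->W->(1,0) | ant2:(1,0)->E->(1,1)
  grid max=3 at (1,0)
Step 4: ant0:(1,4)->N->(0,4) | ant1:(1,0)->E->(1,1) | ant2:(1,1)->W->(1,0)
  grid max=4 at (1,0)
Final grid:
  0 0 0 0 1
  4 4 0 0 0
  0 0 0 0 0
  0 0 0 0 0
  0 0 0 0 0
Max pheromone 4 at (1,0)

Answer: (1,0)=4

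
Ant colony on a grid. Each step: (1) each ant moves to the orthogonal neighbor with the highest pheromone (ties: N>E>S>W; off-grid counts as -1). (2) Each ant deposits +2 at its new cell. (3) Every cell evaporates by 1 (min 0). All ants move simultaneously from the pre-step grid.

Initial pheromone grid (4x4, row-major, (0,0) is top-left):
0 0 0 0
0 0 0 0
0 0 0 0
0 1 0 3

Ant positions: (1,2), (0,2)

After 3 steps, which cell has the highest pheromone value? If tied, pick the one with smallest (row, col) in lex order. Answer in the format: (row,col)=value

Answer: (0,2)=3

Derivation:
Step 1: ant0:(1,2)->N->(0,2) | ant1:(0,2)->E->(0,3)
  grid max=2 at (3,3)
Step 2: ant0:(0,2)->E->(0,3) | ant1:(0,3)->W->(0,2)
  grid max=2 at (0,2)
Step 3: ant0:(0,3)->W->(0,2) | ant1:(0,2)->E->(0,3)
  grid max=3 at (0,2)
Final grid:
  0 0 3 3
  0 0 0 0
  0 0 0 0
  0 0 0 0
Max pheromone 3 at (0,2)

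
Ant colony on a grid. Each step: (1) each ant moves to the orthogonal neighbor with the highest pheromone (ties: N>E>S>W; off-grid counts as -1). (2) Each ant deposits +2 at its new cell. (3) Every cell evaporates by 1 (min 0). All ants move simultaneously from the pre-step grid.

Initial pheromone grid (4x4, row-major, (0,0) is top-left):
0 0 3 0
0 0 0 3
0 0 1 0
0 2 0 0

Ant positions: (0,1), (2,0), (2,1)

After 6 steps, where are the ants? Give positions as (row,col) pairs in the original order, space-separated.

Step 1: ant0:(0,1)->E->(0,2) | ant1:(2,0)->N->(1,0) | ant2:(2,1)->S->(3,1)
  grid max=4 at (0,2)
Step 2: ant0:(0,2)->E->(0,3) | ant1:(1,0)->N->(0,0) | ant2:(3,1)->N->(2,1)
  grid max=3 at (0,2)
Step 3: ant0:(0,3)->W->(0,2) | ant1:(0,0)->E->(0,1) | ant2:(2,1)->S->(3,1)
  grid max=4 at (0,2)
Step 4: ant0:(0,2)->W->(0,1) | ant1:(0,1)->E->(0,2) | ant2:(3,1)->N->(2,1)
  grid max=5 at (0,2)
Step 5: ant0:(0,1)->E->(0,2) | ant1:(0,2)->W->(0,1) | ant2:(2,1)->S->(3,1)
  grid max=6 at (0,2)
Step 6: ant0:(0,2)->W->(0,1) | ant1:(0,1)->E->(0,2) | ant2:(3,1)->N->(2,1)
  grid max=7 at (0,2)

(0,1) (0,2) (2,1)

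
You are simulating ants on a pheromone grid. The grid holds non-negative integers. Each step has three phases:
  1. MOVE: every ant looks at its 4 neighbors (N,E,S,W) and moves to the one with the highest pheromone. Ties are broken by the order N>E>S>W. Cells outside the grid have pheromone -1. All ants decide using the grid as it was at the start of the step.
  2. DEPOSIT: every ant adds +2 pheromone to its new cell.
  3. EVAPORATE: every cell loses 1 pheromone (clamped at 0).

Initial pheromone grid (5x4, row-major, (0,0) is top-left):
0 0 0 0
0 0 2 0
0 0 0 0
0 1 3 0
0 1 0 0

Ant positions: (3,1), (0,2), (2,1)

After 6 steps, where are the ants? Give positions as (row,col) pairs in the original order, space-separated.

Step 1: ant0:(3,1)->E->(3,2) | ant1:(0,2)->S->(1,2) | ant2:(2,1)->S->(3,1)
  grid max=4 at (3,2)
Step 2: ant0:(3,2)->W->(3,1) | ant1:(1,2)->N->(0,2) | ant2:(3,1)->E->(3,2)
  grid max=5 at (3,2)
Step 3: ant0:(3,1)->E->(3,2) | ant1:(0,2)->S->(1,2) | ant2:(3,2)->W->(3,1)
  grid max=6 at (3,2)
Step 4: ant0:(3,2)->W->(3,1) | ant1:(1,2)->N->(0,2) | ant2:(3,1)->E->(3,2)
  grid max=7 at (3,2)
Step 5: ant0:(3,1)->E->(3,2) | ant1:(0,2)->S->(1,2) | ant2:(3,2)->W->(3,1)
  grid max=8 at (3,2)
Step 6: ant0:(3,2)->W->(3,1) | ant1:(1,2)->N->(0,2) | ant2:(3,1)->E->(3,2)
  grid max=9 at (3,2)

(3,1) (0,2) (3,2)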